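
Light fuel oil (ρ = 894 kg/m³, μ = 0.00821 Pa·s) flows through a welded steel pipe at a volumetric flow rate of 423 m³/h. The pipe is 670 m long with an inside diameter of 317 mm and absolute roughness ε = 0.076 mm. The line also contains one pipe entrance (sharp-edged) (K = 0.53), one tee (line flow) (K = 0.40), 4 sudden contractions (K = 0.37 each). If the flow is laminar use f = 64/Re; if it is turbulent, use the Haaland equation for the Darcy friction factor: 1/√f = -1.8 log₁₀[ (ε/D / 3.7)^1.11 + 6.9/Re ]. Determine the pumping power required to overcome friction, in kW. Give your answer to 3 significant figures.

P ≈ 5.53 kW

Q = 423 m³/h = 423/3600 = 0.1175 m³/s.
Cross-sectional area A = πD²/4 = π(0.317)²/4 = 0.07892 m²; mean velocity V = Q/A = 0.1175/0.07892 = 1.489 m/s.
Reynolds number Re = ρVD/μ = 894 · 1.489 · 0.317 / 0.00821 = 5.139e+04.
Re > 4000 → turbulent. Relative roughness ε/D = 7.6e-05/0.317 = 0.00024. Haaland: 1/√f = -1.8 log₁₀[(0.00024/3.7)^1.11 + 6.9/5.139e+04] = -1.8 log₁₀[2.24e-05 + 0.000134] = 6.849, so f = 0.02132.
Total minor-loss coefficient ΣK = 1·0.53 + 1·0.4 + 4·0.37 = 2.41.
ΔP = [f·L/D + ΣK]·(ρV²/2) = [0.02132·670/0.317 + 2.41]·(894·1.489²/2) = [45.06 + 2.41]·990.8 = 4.703e+04 Pa.
Pumping power P = QΔP = 0.1175·4.703e+04 = 5526 W = 5.53 kW.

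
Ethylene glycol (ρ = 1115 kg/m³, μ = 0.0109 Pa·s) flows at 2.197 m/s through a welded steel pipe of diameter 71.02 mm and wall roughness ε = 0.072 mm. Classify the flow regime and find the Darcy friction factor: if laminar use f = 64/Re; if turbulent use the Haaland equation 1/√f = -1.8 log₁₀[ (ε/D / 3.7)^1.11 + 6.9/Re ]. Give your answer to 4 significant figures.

Re = ρVD/μ = 1115·2.197·0.07102/0.0109 = 1.596e+04.
Re > 4000 → turbulent. ε/D = 7.2e-05/0.07102 = 0.00101; Haaland: 1/√f = -1.8 log₁₀[0.000111 + 0.000432] = 5.877, so f = 0.02896.

f ≈ 0.02896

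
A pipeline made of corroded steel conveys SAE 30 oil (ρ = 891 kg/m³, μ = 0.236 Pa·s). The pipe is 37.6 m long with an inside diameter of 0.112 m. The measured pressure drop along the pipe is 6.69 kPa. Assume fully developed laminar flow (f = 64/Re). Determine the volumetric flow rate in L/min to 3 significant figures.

Q ≈ 175 L/min

For laminar flow, f = 64/Re with Re = ρVD/μ, so Darcy-Weisbach reduces to ΔP = 32μLV/D². Solving for V: V = ΔP·D²/(32μL) = 6690·(0.112)²/(32·0.236·37.6) = 0.2955 m/s.
Check: Re = ρVD/μ = 891·0.2955·0.112/0.236 = 125 < 2300, so the laminar assumption holds.
Q = V·A = 0.2955·(π/4·0.112²) = 0.002912 m³/s = 175 L/min.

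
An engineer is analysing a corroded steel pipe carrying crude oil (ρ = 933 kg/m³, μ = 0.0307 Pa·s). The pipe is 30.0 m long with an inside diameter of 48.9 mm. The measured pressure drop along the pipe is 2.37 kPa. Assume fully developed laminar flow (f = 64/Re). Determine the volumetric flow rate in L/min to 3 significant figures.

Q ≈ 21.7 L/min

For laminar flow, f = 64/Re with Re = ρVD/μ, so Darcy-Weisbach reduces to ΔP = 32μLV/D². Solving for V: V = ΔP·D²/(32μL) = 2370·(0.0489)²/(32·0.0307·30) = 0.1923 m/s.
Check: Re = ρVD/μ = 933·0.1923·0.0489/0.0307 = 285.8 < 2300, so the laminar assumption holds.
Q = V·A = 0.1923·(π/4·0.0489²) = 0.0003611 m³/s = 21.7 L/min.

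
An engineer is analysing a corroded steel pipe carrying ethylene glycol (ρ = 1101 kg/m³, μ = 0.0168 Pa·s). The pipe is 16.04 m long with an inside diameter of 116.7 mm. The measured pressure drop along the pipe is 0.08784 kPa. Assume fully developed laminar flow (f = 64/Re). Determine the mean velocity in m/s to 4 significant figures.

For laminar flow, f = 64/Re with Re = ρVD/μ, so Darcy-Weisbach reduces to ΔP = 32μLV/D². Solving for V: V = ΔP·D²/(32μL) = 87.84·(0.1167)²/(32·0.0168·16.04) = 0.1387 m/s.
Check: Re = ρVD/μ = 1101·0.1387·0.1167/0.0168 = 1061 < 2300, so the laminar assumption holds.

V ≈ 0.1387 m/s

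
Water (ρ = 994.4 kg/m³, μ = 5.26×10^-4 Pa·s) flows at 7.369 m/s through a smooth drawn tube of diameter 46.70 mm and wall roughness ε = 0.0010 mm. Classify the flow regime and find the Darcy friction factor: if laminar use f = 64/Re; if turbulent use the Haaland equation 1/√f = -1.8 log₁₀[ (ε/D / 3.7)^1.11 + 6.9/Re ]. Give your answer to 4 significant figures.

f ≈ 0.01277

Re = ρVD/μ = 994.4·7.369·0.0467/0.000526 = 6.506e+05.
Re > 4000 → turbulent. ε/D = 1e-06/0.0467 = 2.14e-05; Haaland: 1/√f = -1.8 log₁₀[1.54e-06 + 1.06e-05] = 8.848, so f = 0.01277.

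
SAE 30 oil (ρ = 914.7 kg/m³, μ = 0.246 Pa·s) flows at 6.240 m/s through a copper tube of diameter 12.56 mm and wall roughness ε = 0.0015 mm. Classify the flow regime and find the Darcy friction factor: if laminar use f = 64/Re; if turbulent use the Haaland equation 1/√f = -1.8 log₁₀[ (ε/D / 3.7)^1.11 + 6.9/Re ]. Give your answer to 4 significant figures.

f ≈ 0.2196

Re = ρVD/μ = 914.7·6.24·0.01256/0.246 = 291.4.
Re < 2300 → laminar, so f = 64/Re = 0.2196 (roughness is irrelevant in laminar flow).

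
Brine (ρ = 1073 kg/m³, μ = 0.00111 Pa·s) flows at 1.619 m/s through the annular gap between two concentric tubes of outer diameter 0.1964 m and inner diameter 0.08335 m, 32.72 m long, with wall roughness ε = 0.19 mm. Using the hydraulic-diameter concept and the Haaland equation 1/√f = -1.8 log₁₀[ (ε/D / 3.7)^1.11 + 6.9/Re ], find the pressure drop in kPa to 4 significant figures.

Hydraulic diameter D_h = 4A/P = D_o - D_i = 0.1964 - 0.08335 = 0.113 m.
Re = ρVD_h/μ = 1073·1.619·0.113/0.00111 = 1.769e+05.
ε/D_h = 0.00019/0.113 = 0.00168; Haaland gives 1/√f = -1.8 log₁₀[0.000195+3.9e-05] = 6.536, so f = 0.02341.
ΔP = f(L/D_h)(ρV²/2) = 0.02341·32.72/0.113·1406 = 9527 Pa.
ΔP = 9.527 kPa.

ΔP ≈ 9.527 kPa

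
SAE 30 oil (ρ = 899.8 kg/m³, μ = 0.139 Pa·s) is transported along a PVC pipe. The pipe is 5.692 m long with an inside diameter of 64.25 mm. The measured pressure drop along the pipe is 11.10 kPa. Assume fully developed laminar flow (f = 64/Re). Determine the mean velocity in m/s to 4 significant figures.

V ≈ 1.810 m/s

For laminar flow, f = 64/Re with Re = ρVD/μ, so Darcy-Weisbach reduces to ΔP = 32μLV/D². Solving for V: V = ΔP·D²/(32μL) = 1.11e+04·(0.06425)²/(32·0.139·5.692) = 1.81 m/s.
Check: Re = ρVD/μ = 899.8·1.81·0.06425/0.139 = 752.7 < 2300, so the laminar assumption holds.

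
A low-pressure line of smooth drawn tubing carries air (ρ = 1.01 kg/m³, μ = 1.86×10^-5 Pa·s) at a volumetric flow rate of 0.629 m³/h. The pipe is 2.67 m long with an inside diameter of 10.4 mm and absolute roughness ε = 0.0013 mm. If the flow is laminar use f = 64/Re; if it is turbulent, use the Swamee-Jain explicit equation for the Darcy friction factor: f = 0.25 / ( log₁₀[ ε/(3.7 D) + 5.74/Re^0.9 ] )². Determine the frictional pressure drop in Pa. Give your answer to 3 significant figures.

ΔP ≈ 30.2 Pa

Q = 0.629 m³/h = 0.629/3600 = 0.0001747 m³/s.
Cross-sectional area A = πD²/4 = π(0.0104)²/4 = 8.495e-05 m²; mean velocity V = Q/A = 0.0001747/8.495e-05 = 2.057 m/s.
Reynolds number Re = ρVD/μ = 1.01 · 2.057 · 0.0104 / 1.86e-05 = 1162.
Re < 2300 → laminar flow, so f = 64/Re = 64/1162 = 0.0551 (the turbulent correlation is not needed).
Darcy-Weisbach: ΔP = f(L/D)(ρV²/2) = 0.0551·(2.67/0.0104)·(1.01·2.057²/2) = 0.0551·256.7·2.136 = 30.22 Pa.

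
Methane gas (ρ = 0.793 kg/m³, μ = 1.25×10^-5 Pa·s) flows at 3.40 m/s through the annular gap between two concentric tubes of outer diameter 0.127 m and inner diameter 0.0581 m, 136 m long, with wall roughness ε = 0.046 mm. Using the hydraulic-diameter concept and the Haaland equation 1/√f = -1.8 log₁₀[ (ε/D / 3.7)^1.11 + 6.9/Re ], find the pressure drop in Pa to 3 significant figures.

ΔP ≈ 261 Pa

Hydraulic diameter D_h = 4A/P = D_o - D_i = 0.127 - 0.0581 = 0.0689 m.
Re = ρVD_h/μ = 0.793·3.4·0.0689/1.25e-05 = 1.486e+04.
ε/D_h = 4.6e-05/0.0689 = 0.000668; Haaland gives 1/√f = -1.8 log₁₀[6.99e-05+0.000464] = 5.89, so f = 0.02882.
ΔP = f(L/D_h)(ρV²/2) = 0.02882·136/0.0689·4.584 = 260.8 Pa.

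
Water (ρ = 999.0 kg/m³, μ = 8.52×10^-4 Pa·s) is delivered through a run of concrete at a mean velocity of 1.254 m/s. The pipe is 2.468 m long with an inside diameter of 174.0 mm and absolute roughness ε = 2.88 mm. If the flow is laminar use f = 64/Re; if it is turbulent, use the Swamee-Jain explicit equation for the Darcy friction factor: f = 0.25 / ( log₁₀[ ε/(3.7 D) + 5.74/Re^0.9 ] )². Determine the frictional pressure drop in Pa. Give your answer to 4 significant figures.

ΔP ≈ 507.9 Pa

Reynolds number Re = ρVD/μ = 999 · 1.254 · 0.174 / 0.000852 = 2.558e+05.
Re > 4000 → turbulent. Relative roughness ε/D = 0.00288/0.174 = 0.0166. Swamee-Jain: f = 0.25/(log₁₀[0.0166/3.7 + 5.74/2.558e+05^0.9])² = 0.25/(log₁₀[0.00447 + 7.79e-05])² = 0.25/(-2.342)² = 0.04558.
Darcy-Weisbach: ΔP = f(L/D)(ρV²/2) = 0.04558·(2.468/0.174)·(999·1.254²/2) = 0.04558·14.18·785.5 = 507.9 Pa.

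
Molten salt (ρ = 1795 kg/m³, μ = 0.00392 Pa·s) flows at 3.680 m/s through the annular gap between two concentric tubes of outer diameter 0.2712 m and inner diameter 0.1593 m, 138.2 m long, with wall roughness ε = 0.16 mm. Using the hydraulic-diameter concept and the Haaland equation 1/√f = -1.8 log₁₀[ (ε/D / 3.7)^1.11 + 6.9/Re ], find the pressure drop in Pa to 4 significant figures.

ΔP ≈ 338400 Pa

Hydraulic diameter D_h = 4A/P = D_o - D_i = 0.2712 - 0.1593 = 0.1119 m.
Re = ρVD_h/μ = 1795·3.68·0.1119/0.00392 = 1.886e+05.
ε/D_h = 0.00016/0.1119 = 0.00143; Haaland gives 1/√f = -1.8 log₁₀[0.000163+3.66e-05] = 6.661, so f = 0.02254.
ΔP = f(L/D_h)(ρV²/2) = 0.02254·138.2/0.1119·1.215e+04 = 3.384e+05 Pa.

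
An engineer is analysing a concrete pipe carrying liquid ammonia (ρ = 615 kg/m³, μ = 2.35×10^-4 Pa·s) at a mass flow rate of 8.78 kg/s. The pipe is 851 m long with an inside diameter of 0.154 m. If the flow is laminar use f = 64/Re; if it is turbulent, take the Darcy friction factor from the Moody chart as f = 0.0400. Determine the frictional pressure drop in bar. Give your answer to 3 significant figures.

A = πD²/4 = π(0.154)²/4 = 0.01863 m²; mean velocity V = ṁ/(ρA) = 8.78/(615 · 0.01863) = 0.7665 m/s.
Reynolds number Re = ρVD/μ = 615 · 0.7665 · 0.154 / 0.000235 = 3.089e+05.
Re > 4000 → turbulent; use the Moody-chart value f = 0.0400.
Darcy-Weisbach: ΔP = f(L/D)(ρV²/2) = 0.04·(851/0.154)·(615·0.7665²/2) = 0.04·5526·180.6 = 3.993e+04 Pa.
ΔP = 3.993e+04 Pa = 0.399 bar.

ΔP ≈ 0.399 bar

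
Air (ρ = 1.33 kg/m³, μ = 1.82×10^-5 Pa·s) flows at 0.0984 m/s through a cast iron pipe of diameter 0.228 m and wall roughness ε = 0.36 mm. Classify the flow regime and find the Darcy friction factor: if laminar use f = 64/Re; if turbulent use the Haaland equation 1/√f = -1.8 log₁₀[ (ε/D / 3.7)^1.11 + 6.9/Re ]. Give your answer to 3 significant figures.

f ≈ 0.0390

Re = ρVD/μ = 1.33·0.0984·0.228/1.82e-05 = 1639.
Re < 2300 → laminar, so f = 64/Re = 0.03904 (roughness is irrelevant in laminar flow).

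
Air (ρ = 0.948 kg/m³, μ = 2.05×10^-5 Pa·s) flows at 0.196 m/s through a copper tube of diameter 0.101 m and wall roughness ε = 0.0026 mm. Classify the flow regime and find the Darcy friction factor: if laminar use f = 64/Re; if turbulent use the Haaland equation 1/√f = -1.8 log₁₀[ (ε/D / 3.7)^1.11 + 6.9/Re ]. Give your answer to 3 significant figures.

Re = ρVD/μ = 0.948·0.196·0.101/2.05e-05 = 915.4.
Re < 2300 → laminar, so f = 64/Re = 0.06991 (roughness is irrelevant in laminar flow).

f ≈ 0.0699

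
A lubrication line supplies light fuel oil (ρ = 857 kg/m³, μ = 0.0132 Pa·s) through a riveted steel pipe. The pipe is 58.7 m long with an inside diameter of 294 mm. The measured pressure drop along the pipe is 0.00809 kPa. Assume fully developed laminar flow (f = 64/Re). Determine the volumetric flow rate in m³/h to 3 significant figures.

For laminar flow, f = 64/Re with Re = ρVD/μ, so Darcy-Weisbach reduces to ΔP = 32μLV/D². Solving for V: V = ΔP·D²/(32μL) = 8.09·(0.294)²/(32·0.0132·58.7) = 0.0282 m/s.
Check: Re = ρVD/μ = 857·0.0282·0.294/0.0132 = 538.3 < 2300, so the laminar assumption holds.
Q = V·A = 0.0282·(π/4·0.294²) = 0.001915 m³/s = 6.89 m³/h.

Q ≈ 6.89 m³/h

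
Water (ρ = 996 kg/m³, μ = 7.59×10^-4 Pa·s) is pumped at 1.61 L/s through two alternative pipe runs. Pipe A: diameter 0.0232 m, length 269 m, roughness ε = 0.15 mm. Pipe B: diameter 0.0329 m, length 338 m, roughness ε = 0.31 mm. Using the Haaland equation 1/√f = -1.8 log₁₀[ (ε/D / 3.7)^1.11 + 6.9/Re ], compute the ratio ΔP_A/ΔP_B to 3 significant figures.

Pipe A: V = Q/A = 0.00161/0.0004227 = 3.809 m/s; Re = 1.159e+05; ε/D = 0.00647; Haaland → f = 0.03357; ΔP_A = f(L/D)(ρV²/2) = 2.812e+06 Pa.
Pipe B: V = Q/A = 0.00161/0.0008501 = 1.894 m/s; Re = 8.176e+04; ε/D = 0.00942; Haaland → f = 0.03793; ΔP_B = f(L/D)(ρV²/2) = 6.961e+05 Pa.
ΔP_A/ΔP_B = 2.812e+06/6.961e+05 = 4.04.

ΔP_A/ΔP_B ≈ 4.04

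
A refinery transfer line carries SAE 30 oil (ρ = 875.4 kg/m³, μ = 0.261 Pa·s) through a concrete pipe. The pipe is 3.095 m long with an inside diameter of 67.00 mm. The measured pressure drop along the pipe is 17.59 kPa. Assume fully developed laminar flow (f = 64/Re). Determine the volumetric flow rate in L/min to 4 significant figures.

Q ≈ 646.2 L/min

For laminar flow, f = 64/Re with Re = ρVD/μ, so Darcy-Weisbach reduces to ΔP = 32μLV/D². Solving for V: V = ΔP·D²/(32μL) = 1.759e+04·(0.067)²/(32·0.261·3.095) = 3.055 m/s.
Check: Re = ρVD/μ = 875.4·3.055·0.067/0.261 = 686.4 < 2300, so the laminar assumption holds.
Q = V·A = 3.055·(π/4·0.067²) = 0.01077 m³/s = 646.2 L/min.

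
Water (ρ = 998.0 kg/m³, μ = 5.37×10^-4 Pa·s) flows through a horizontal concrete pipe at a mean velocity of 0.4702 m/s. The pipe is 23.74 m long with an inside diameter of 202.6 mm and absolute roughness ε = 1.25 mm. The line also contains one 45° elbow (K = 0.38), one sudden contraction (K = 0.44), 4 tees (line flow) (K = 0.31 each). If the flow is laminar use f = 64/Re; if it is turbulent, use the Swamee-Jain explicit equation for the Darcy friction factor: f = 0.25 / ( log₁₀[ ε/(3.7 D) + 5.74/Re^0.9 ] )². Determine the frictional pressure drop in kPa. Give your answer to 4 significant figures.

ΔP ≈ 0.6544 kPa

Reynolds number Re = ρVD/μ = 998 · 0.4702 · 0.2026 / 0.000537 = 1.77e+05.
Re > 4000 → turbulent. Relative roughness ε/D = 0.00125/0.2026 = 0.00617. Swamee-Jain: f = 0.25/(log₁₀[0.00617/3.7 + 5.74/1.77e+05^0.9])² = 0.25/(log₁₀[0.00167 + 0.000109])² = 0.25/(-2.751)² = 0.03304.
Total minor-loss coefficient ΣK = 1·0.38 + 1·0.44 + 4·0.31 = 2.06.
ΔP = [f·L/D + ΣK]·(ρV²/2) = [0.03304·23.74/0.2026 + 2.06]·(998·0.4702²/2) = [3.872 + 2.06]·110.3 = 654.4 Pa.
ΔP = 654.4 Pa = 0.6544 kPa.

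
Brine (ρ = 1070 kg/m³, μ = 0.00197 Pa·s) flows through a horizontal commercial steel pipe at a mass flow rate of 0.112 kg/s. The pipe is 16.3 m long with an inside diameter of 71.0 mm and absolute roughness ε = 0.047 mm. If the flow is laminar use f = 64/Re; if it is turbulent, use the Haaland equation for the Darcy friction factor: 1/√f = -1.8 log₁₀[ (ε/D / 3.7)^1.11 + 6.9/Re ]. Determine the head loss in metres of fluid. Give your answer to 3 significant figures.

h_f ≈ 5.13×10^-4 m

A = πD²/4 = π(0.071)²/4 = 0.003959 m²; mean velocity V = ṁ/(ρA) = 0.112/(1070 · 0.003959) = 0.02644 m/s.
Reynolds number Re = ρVD/μ = 1070 · 0.02644 · 0.071 / 0.00197 = 1020.
Re < 2300 → laminar flow, so f = 64/Re = 64/1020 = 0.06277 (the turbulent correlation is not needed).
Darcy-Weisbach: ΔP = f(L/D)(ρV²/2) = 0.06277·(16.3/0.071)·(1070·0.02644²/2) = 0.06277·229.6·0.3739 = 5.389 Pa.
Head loss h_f = ΔP/(ρg) = 5.389/(1070·9.81) = 5.13×10^-4 m.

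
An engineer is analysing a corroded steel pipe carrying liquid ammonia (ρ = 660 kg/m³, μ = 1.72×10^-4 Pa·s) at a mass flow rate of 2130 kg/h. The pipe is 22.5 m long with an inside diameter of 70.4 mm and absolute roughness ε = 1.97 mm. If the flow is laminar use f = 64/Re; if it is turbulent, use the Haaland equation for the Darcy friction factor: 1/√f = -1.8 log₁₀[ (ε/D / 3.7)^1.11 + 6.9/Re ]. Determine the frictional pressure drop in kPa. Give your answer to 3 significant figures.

ṁ = 2130 kg/h = 2130/3600 = 0.5917 kg/s.
A = πD²/4 = π(0.0704)²/4 = 0.003893 m²; mean velocity V = ṁ/(ρA) = 0.5917/(660 · 0.003893) = 0.2303 m/s.
Reynolds number Re = ρVD/μ = 660 · 0.2303 · 0.0704 / 0.000172 = 6.221e+04.
Re > 4000 → turbulent. Relative roughness ε/D = 0.00197/0.0704 = 0.028. Haaland: 1/√f = -1.8 log₁₀[(0.028/3.7)^1.11 + 6.9/6.221e+04] = -1.8 log₁₀[0.00442 + 0.000111] = 4.219, so f = 0.05618.
Darcy-Weisbach: ΔP = f(L/D)(ρV²/2) = 0.05618·(22.5/0.0704)·(660·0.2303²/2) = 0.05618·319.6·17.5 = 314.3 Pa.
ΔP = 314.3 Pa = 0.314 kPa.

ΔP ≈ 0.314 kPa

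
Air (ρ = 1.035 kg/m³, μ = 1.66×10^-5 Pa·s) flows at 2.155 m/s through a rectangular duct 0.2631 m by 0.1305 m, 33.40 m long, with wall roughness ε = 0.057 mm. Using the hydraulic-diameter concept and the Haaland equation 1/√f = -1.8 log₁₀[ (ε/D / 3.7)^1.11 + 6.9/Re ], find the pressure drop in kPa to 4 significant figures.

Hydraulic diameter D_h = 4A/P = 4·(0.2631·0.1305)/(2·(0.2631+0.1305)) = 0.1373/0.7872 = 0.1745 m.
Re = ρVD_h/μ = 1.035·2.155·0.1745/1.66e-05 = 2.344e+04.
ε/D_h = 5.7e-05/0.1745 = 0.000327; Haaland gives 1/√f = -1.8 log₁₀[3.16e-05+0.000294] = 6.276, so f = 0.02539.
ΔP = f(L/D_h)(ρV²/2) = 0.02539·33.4/0.1745·2.403 = 11.68 Pa.
ΔP = 0.01168 kPa.

ΔP ≈ 0.01168 kPa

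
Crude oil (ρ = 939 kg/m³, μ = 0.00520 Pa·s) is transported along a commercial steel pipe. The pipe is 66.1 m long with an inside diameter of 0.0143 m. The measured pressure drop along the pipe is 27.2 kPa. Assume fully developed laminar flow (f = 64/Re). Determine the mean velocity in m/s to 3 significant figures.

V ≈ 0.506 m/s

For laminar flow, f = 64/Re with Re = ρVD/μ, so Darcy-Weisbach reduces to ΔP = 32μLV/D². Solving for V: V = ΔP·D²/(32μL) = 2.72e+04·(0.0143)²/(32·0.0052·66.1) = 0.5057 m/s.
Check: Re = ρVD/μ = 939·0.5057·0.0143/0.0052 = 1306 < 2300, so the laminar assumption holds.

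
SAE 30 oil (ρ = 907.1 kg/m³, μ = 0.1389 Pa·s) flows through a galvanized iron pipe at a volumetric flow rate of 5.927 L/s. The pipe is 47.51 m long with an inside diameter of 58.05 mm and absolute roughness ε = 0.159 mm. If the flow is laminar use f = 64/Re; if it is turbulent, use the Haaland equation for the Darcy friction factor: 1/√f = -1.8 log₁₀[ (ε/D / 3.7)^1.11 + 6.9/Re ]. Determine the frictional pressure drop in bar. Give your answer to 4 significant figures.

Q = 5.927 L/s = 5.927/1000 = 0.005927 m³/s.
Cross-sectional area A = πD²/4 = π(0.05805)²/4 = 0.002647 m²; mean velocity V = Q/A = 0.005927/0.002647 = 2.239 m/s.
Reynolds number Re = ρVD/μ = 907.1 · 2.239 · 0.05805 / 0.139 = 849.
Re < 2300 → laminar flow, so f = 64/Re = 64/849 = 0.07538 (the turbulent correlation is not needed).
Darcy-Weisbach: ΔP = f(L/D)(ρV²/2) = 0.07538·(47.51/0.05805)·(907.1·2.239²/2) = 0.07538·818.4·2275 = 1.403e+05 Pa.
ΔP = 1.403e+05 Pa = 1.403 bar.

ΔP ≈ 1.403 bar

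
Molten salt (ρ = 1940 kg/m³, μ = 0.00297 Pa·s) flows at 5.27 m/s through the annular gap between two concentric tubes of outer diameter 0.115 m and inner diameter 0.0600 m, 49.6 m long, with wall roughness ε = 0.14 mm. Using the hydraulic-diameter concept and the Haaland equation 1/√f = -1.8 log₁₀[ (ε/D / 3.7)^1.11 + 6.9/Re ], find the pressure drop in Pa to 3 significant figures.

Hydraulic diameter D_h = 4A/P = D_o - D_i = 0.115 - 0.06 = 0.055 m.
Re = ρVD_h/μ = 1940·5.27·0.055/0.00297 = 1.893e+05.
ε/D_h = 0.00014/0.055 = 0.00255; Haaland gives 1/√f = -1.8 log₁₀[0.000309+3.64e-05] = 6.231, so f = 0.02575.
ΔP = f(L/D_h)(ρV²/2) = 0.02575·49.6/0.055·2.694e+04 = 6.257e+05 Pa.

ΔP ≈ 626000 Pa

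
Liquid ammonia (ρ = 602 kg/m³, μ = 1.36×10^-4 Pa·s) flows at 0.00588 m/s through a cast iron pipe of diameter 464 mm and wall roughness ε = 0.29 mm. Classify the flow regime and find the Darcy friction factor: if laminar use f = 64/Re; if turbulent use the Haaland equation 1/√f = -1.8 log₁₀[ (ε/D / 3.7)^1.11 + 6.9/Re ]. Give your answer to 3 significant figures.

Re = ρVD/μ = 602·0.00588·0.464/0.000136 = 1.208e+04.
Re > 4000 → turbulent. ε/D = 0.00029/0.464 = 0.000625; Haaland: 1/√f = -1.8 log₁₀[6.5e-05 + 0.000571] = 5.753, so f = 0.03021.

f ≈ 0.0302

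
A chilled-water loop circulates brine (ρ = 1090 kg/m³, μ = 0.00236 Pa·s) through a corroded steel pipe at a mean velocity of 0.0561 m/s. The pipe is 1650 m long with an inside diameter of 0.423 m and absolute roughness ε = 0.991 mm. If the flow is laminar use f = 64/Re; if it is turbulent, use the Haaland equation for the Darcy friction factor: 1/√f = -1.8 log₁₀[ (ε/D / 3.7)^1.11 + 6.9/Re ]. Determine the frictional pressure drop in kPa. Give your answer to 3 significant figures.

ΔP ≈ 0.223 kPa

Reynolds number Re = ρVD/μ = 1090 · 0.0561 · 0.423 / 0.00236 = 1.096e+04.
Re > 4000 → turbulent. Relative roughness ε/D = 0.000991/0.423 = 0.00234. Haaland: 1/√f = -1.8 log₁₀[(0.00234/3.7)^1.11 + 6.9/1.096e+04] = -1.8 log₁₀[0.000282 + 0.00063] = 5.473, so f = 0.03339.
Darcy-Weisbach: ΔP = f(L/D)(ρV²/2) = 0.03339·(1650/0.423)·(1090·0.0561²/2) = 0.03339·3901·1.715 = 223.4 Pa.
ΔP = 223.4 Pa = 0.223 kPa.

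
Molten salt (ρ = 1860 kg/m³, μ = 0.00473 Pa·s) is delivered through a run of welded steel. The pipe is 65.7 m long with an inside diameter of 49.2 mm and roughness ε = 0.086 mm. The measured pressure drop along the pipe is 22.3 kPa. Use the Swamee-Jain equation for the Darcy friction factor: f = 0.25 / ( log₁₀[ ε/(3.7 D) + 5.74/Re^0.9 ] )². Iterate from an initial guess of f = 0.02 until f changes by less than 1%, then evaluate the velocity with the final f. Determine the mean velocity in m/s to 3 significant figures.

Rearranging Darcy-Weisbach: V = √(2·ΔP·D/(f·L·ρ)). With ε/D = 8.6e-05/0.0492 = 0.00175, iterate starting from f = 0.02:
  f = 0.02 → V = √(2·2.23e+04·0.0492/(0.02·65.7·1860)) = 0.9475 m/s; Re = ρVD/μ = 1.833e+04; f → 0.03007
  f = 0.03007 → V = 0.7728 m/s; Re = 1.495e+04; f → 0.0312
  f = 0.0312 → V = 0.7587 m/s; Re = 1.468e+04; f → 0.03131
Converged (Δf/f < 1%). With the final f = 0.03131: V = √(2·2.23e+04·0.0492/(0.03131·65.7·1860)) = 0.7574 m/s.

V ≈ 0.757 m/s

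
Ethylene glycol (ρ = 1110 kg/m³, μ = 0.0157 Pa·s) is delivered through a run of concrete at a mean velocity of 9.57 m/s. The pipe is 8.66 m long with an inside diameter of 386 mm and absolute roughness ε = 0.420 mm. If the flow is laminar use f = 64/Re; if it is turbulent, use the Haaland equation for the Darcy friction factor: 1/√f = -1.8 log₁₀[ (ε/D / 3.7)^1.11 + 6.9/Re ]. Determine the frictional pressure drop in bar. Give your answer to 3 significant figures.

Reynolds number Re = ρVD/μ = 1110 · 9.57 · 0.386 / 0.0157 = 2.612e+05.
Re > 4000 → turbulent. Relative roughness ε/D = 0.00042/0.386 = 0.00109. Haaland: 1/√f = -1.8 log₁₀[(0.00109/3.7)^1.11 + 6.9/2.612e+05] = -1.8 log₁₀[0.00012 + 2.64e-05] = 6.901, so f = 0.021.
Darcy-Weisbach: ΔP = f(L/D)(ρV²/2) = 0.021·(8.66/0.386)·(1110·9.57²/2) = 0.021·22.44·5.083e+04 = 2.395e+04 Pa.
ΔP = 2.395e+04 Pa = 0.239 bar.

ΔP ≈ 0.239 bar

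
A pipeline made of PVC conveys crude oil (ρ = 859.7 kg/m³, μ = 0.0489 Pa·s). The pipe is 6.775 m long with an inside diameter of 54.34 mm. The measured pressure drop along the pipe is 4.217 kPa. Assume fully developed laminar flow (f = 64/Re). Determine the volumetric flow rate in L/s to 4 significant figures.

For laminar flow, f = 64/Re with Re = ρVD/μ, so Darcy-Weisbach reduces to ΔP = 32μLV/D². Solving for V: V = ΔP·D²/(32μL) = 4217·(0.05434)²/(32·0.0489·6.775) = 1.175 m/s.
Check: Re = ρVD/μ = 859.7·1.175·0.05434/0.0489 = 1122 < 2300, so the laminar assumption holds.
Q = V·A = 1.175·(π/4·0.05434²) = 0.002724 m³/s = 2.724 L/s.

Q ≈ 2.724 L/s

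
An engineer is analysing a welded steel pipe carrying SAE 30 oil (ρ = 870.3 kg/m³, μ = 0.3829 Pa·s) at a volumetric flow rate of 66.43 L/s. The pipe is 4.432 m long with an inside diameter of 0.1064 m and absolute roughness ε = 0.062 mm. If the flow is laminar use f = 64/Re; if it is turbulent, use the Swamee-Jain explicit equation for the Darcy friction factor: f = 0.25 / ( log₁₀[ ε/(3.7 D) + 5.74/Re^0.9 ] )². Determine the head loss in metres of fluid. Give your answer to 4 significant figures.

Q = 66.43 L/s = 66.43/1000 = 0.06643 m³/s.
Cross-sectional area A = πD²/4 = π(0.1064)²/4 = 0.008891 m²; mean velocity V = Q/A = 0.06643/0.008891 = 7.471 m/s.
Reynolds number Re = ρVD/μ = 870.3 · 7.471 · 0.1064 / 0.383 = 1807.
Re < 2300 → laminar flow, so f = 64/Re = 64/1807 = 0.03542 (the turbulent correlation is not needed).
Darcy-Weisbach: ΔP = f(L/D)(ρV²/2) = 0.03542·(4.432/0.1064)·(870.3·7.471²/2) = 0.03542·41.65·2.429e+04 = 3.584e+04 Pa.
Head loss h_f = ΔP/(ρg) = 3.584e+04/(870.3·9.81) = 4.198 m.

h_f ≈ 4.198 m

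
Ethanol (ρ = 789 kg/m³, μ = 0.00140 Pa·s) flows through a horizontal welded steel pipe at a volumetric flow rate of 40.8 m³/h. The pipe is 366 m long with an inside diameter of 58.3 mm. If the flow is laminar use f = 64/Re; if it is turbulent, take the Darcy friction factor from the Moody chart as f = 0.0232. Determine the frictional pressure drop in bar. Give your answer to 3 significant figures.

ΔP ≈ 10.4 bar

Q = 40.8 m³/h = 40.8/3600 = 0.01133 m³/s.
Cross-sectional area A = πD²/4 = π(0.0583)²/4 = 0.002669 m²; mean velocity V = Q/A = 0.01133/0.002669 = 4.246 m/s.
Reynolds number Re = ρVD/μ = 789 · 4.246 · 0.0583 / 0.0014 = 1.395e+05.
Re > 4000 → turbulent; use the Moody-chart value f = 0.0232.
Darcy-Weisbach: ΔP = f(L/D)(ρV²/2) = 0.0232·(366/0.0583)·(789·4.246²/2) = 0.0232·6278·7111 = 1.036e+06 Pa.
ΔP = 1.036e+06 Pa = 10.4 bar.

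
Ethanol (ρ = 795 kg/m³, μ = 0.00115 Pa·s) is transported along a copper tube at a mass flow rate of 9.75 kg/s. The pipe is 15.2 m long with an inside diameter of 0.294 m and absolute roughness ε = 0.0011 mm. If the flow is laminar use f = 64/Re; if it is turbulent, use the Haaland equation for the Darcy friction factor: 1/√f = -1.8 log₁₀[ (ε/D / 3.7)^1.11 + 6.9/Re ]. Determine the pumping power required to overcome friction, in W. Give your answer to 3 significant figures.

A = πD²/4 = π(0.294)²/4 = 0.06789 m²; mean velocity V = ṁ/(ρA) = 9.75/(795 · 0.06789) = 0.1807 m/s.
Reynolds number Re = ρVD/μ = 795 · 0.1807 · 0.294 / 0.00115 = 3.672e+04.
Re > 4000 → turbulent. Relative roughness ε/D = 1.1e-06/0.294 = 3.74e-06. Haaland: 1/√f = -1.8 log₁₀[(3.74e-06/3.7)^1.11 + 6.9/3.672e+04] = -1.8 log₁₀[2.22e-07 + 0.000188] = 6.706, so f = 0.02224.
Darcy-Weisbach: ΔP = f(L/D)(ρV²/2) = 0.02224·(15.2/0.294)·(795·0.1807²/2) = 0.02224·51.7·12.97 = 14.91 Pa.
Q = ṁ/ρ = 9.75/795 = 0.01226 m³/s.
Pumping power P = QΔP = 0.01226·14.91 = 0.1829 W = 0.183 W.

P ≈ 0.183 W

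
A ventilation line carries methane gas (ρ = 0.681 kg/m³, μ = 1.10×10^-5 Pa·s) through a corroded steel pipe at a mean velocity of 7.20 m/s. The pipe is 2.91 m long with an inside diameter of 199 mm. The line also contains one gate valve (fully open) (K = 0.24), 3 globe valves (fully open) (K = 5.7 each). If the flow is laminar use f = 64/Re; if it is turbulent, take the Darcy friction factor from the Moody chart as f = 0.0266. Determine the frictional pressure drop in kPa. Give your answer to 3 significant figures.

ΔP ≈ 0.313 kPa

Reynolds number Re = ρVD/μ = 0.681 · 7.2 · 0.199 / 1.1e-05 = 8.87e+04.
Re > 4000 → turbulent; use the Moody-chart value f = 0.0266.
Total minor-loss coefficient ΣK = 1·0.24 + 3·5.7 = 17.3.
ΔP = [f·L/D + ΣK]·(ρV²/2) = [0.0266·2.91/0.199 + 17.3]·(0.681·7.2²/2) = [0.389 + 17.3]·17.65 = 312.9 Pa.
ΔP = 312.9 Pa = 0.313 kPa.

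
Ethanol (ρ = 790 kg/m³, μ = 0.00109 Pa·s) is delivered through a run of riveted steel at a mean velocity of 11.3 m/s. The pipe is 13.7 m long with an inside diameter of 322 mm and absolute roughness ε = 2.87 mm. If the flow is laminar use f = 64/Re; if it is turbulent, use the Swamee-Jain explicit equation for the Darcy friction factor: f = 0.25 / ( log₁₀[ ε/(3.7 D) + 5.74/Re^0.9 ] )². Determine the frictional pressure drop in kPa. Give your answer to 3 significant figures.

ΔP ≈ 78.4 kPa

Reynolds number Re = ρVD/μ = 790 · 11.3 · 0.322 / 0.00109 = 2.637e+06.
Re > 4000 → turbulent. Relative roughness ε/D = 0.00287/0.322 = 0.00891. Swamee-Jain: f = 0.25/(log₁₀[0.00891/3.7 + 5.74/2.637e+06^0.9])² = 0.25/(log₁₀[0.00241 + 9.55e-06])² = 0.25/(-2.616)² = 0.03652.
Darcy-Weisbach: ΔP = f(L/D)(ρV²/2) = 0.03652·(13.7/0.322)·(790·11.3²/2) = 0.03652·42.55·5.044e+04 = 7.837e+04 Pa.
ΔP = 7.837e+04 Pa = 78.4 kPa.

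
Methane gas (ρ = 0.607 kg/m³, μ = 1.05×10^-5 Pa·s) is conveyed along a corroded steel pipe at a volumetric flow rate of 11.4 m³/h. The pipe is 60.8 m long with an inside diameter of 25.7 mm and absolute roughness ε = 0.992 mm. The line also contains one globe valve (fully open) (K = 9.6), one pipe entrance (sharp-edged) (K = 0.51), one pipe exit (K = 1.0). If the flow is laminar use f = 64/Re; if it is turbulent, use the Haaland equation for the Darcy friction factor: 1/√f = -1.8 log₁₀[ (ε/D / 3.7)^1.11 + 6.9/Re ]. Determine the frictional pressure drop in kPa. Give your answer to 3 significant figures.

Q = 11.4 m³/h = 11.4/3600 = 0.003167 m³/s.
Cross-sectional area A = πD²/4 = π(0.0257)²/4 = 0.0005187 m²; mean velocity V = Q/A = 0.003167/0.0005187 = 6.104 m/s.
Reynolds number Re = ρVD/μ = 0.607 · 6.104 · 0.0257 / 1.05e-05 = 9069.
Re > 4000 → turbulent. Relative roughness ε/D = 0.000992/0.0257 = 0.0386. Haaland: 1/√f = -1.8 log₁₀[(0.0386/3.7)^1.11 + 6.9/9069] = -1.8 log₁₀[0.00632 + 0.000761] = 3.87, so f = 0.06676.
Total minor-loss coefficient ΣK = 1·9.6 + 1·0.51 + 1·1 = 11.1.
ΔP = [f·L/D + ΣK]·(ρV²/2) = [0.06676·60.8/0.0257 + 11.1]·(0.607·6.104²/2) = [157.9 + 11.1]·11.31 = 1912 Pa.
ΔP = 1912 Pa = 1.91 kPa.

ΔP ≈ 1.91 kPa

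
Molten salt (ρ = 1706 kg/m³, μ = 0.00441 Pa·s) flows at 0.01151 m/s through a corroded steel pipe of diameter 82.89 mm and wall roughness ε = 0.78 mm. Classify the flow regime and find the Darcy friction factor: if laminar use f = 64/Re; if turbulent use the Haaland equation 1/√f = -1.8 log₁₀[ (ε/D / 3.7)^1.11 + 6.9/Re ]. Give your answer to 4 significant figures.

Re = ρVD/μ = 1706·0.01151·0.08289/0.00441 = 369.1.
Re < 2300 → laminar, so f = 64/Re = 0.1734 (roughness is irrelevant in laminar flow).

f ≈ 0.1734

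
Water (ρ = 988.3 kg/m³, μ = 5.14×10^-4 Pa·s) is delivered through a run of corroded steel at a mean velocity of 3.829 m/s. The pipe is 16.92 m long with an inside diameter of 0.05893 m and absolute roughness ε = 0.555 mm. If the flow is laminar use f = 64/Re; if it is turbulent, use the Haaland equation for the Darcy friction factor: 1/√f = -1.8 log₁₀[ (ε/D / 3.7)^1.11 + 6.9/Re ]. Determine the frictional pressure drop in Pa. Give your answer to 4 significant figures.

Reynolds number Re = ρVD/μ = 988.3 · 3.829 · 0.05893 / 0.000514 = 4.339e+05.
Re > 4000 → turbulent. Relative roughness ε/D = 0.000555/0.05893 = 0.00942. Haaland: 1/√f = -1.8 log₁₀[(0.00942/3.7)^1.11 + 6.9/4.339e+05] = -1.8 log₁₀[0.00132 + 1.59e-05] = 5.174, so f = 0.03736.
Darcy-Weisbach: ΔP = f(L/D)(ρV²/2) = 0.03736·(16.92/0.05893)·(988.3·3.829²/2) = 0.03736·287.1·7245 = 7.771e+04 Pa.

ΔP ≈ 77710 Pa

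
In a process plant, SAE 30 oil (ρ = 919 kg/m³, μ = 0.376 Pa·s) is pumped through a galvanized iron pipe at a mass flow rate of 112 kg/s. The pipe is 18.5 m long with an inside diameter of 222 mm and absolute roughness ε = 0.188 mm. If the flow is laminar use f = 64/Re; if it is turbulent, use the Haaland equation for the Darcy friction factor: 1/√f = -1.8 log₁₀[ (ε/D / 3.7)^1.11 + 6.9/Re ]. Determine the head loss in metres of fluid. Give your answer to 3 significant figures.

h_f ≈ 1.58 m

A = πD²/4 = π(0.222)²/4 = 0.03871 m²; mean velocity V = ṁ/(ρA) = 112/(919 · 0.03871) = 3.149 m/s.
Reynolds number Re = ρVD/μ = 919 · 3.149 · 0.222 / 0.376 = 1708.
Re < 2300 → laminar flow, so f = 64/Re = 64/1708 = 0.03746 (the turbulent correlation is not needed).
Darcy-Weisbach: ΔP = f(L/D)(ρV²/2) = 0.03746·(18.5/0.222)·(919·3.149²/2) = 0.03746·83.33·4555 = 1.422e+04 Pa.
Head loss h_f = ΔP/(ρg) = 1.422e+04/(919·9.81) = 1.58 m.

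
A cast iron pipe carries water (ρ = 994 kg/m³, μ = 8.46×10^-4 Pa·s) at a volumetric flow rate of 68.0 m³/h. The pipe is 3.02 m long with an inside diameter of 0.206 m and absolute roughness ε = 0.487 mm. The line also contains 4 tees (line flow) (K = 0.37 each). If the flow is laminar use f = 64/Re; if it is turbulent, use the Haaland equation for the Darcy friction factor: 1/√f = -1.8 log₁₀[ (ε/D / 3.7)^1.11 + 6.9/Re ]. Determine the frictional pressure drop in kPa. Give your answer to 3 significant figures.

Q = 68.0 m³/h = 68.0/3600 = 0.01889 m³/s.
Cross-sectional area A = πD²/4 = π(0.206)²/4 = 0.03333 m²; mean velocity V = Q/A = 0.01889/0.03333 = 0.5667 m/s.
Reynolds number Re = ρVD/μ = 994 · 0.5667 · 0.206 / 0.000846 = 1.372e+05.
Re > 4000 → turbulent. Relative roughness ε/D = 0.000487/0.206 = 0.00236. Haaland: 1/√f = -1.8 log₁₀[(0.00236/3.7)^1.11 + 6.9/1.372e+05] = -1.8 log₁₀[0.000284 + 5.03e-05] = 6.255, so f = 0.02556.
Total minor-loss coefficient ΣK = 4·0.37 = 1.48.
ΔP = [f·L/D + ΣK]·(ρV²/2) = [0.02556·3.02/0.206 + 1.48]·(994·0.5667²/2) = [0.3747 + 1.48]·159.6 = 296.1 Pa.
ΔP = 296.1 Pa = 0.296 kPa.

ΔP ≈ 0.296 kPa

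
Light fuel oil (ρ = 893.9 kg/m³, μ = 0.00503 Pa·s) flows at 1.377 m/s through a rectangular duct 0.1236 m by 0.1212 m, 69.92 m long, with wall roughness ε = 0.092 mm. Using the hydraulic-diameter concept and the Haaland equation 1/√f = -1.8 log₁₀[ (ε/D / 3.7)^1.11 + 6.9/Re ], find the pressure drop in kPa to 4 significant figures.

ΔP ≈ 12.14 kPa

Hydraulic diameter D_h = 4A/P = 4·(0.1236·0.1212)/(2·(0.1236+0.1212)) = 0.05992/0.4896 = 0.1224 m.
Re = ρVD_h/μ = 893.9·1.377·0.1224/0.00503 = 2.995e+04.
ε/D_h = 9.2e-05/0.1224 = 0.000752; Haaland gives 1/√f = -1.8 log₁₀[7.97e-05+0.00023] = 6.315, so f = 0.02507.
ΔP = f(L/D_h)(ρV²/2) = 0.02507·69.92/0.1224·847.5 = 1.214e+04 Pa.
ΔP = 12.14 kPa.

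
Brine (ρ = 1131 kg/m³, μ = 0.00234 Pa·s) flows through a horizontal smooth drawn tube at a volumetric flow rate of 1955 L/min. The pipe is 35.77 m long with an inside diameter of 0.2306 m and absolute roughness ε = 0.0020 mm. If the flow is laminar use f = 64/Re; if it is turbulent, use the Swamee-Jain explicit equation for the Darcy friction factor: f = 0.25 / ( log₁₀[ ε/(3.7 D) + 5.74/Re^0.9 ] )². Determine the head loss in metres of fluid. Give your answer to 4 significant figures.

h_f ≈ 0.08876 m

Q = 1955 L/min = 1955/60000 = 0.03258 m³/s.
Cross-sectional area A = πD²/4 = π(0.2306)²/4 = 0.04176 m²; mean velocity V = Q/A = 0.03258/0.04176 = 0.7802 m/s.
Reynolds number Re = ρVD/μ = 1131 · 0.7802 · 0.2306 / 0.00234 = 8.695e+04.
Re > 4000 → turbulent. Relative roughness ε/D = 2e-06/0.2306 = 8.67e-06. Swamee-Jain: f = 0.25/(log₁₀[8.67e-06/3.7 + 5.74/8.695e+04^0.9])² = 0.25/(log₁₀[2.34e-06 + 0.000206])² = 0.25/(-3.682)² = 0.01845.
Darcy-Weisbach: ΔP = f(L/D)(ρV²/2) = 0.01845·(35.77/0.2306)·(1131·0.7802²/2) = 0.01845·155.1·344.2 = 984.8 Pa.
Head loss h_f = ΔP/(ρg) = 984.8/(1131·9.81) = 0.08876 m.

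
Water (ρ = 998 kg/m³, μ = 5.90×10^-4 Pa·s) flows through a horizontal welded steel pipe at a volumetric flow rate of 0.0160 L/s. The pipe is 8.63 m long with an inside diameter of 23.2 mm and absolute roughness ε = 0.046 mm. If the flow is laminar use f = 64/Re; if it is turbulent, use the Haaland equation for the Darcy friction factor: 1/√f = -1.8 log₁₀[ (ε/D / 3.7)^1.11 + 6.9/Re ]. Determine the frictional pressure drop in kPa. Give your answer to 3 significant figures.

ΔP ≈ 0.0115 kPa

Q = 0.0160 L/s = 0.0160/1000 = 1.6e-05 m³/s.
Cross-sectional area A = πD²/4 = π(0.0232)²/4 = 0.0004227 m²; mean velocity V = Q/A = 1.6e-05/0.0004227 = 0.03785 m/s.
Reynolds number Re = ρVD/μ = 998 · 0.03785 · 0.0232 / 0.00059 = 1485.
Re < 2300 → laminar flow, so f = 64/Re = 64/1485 = 0.04309 (the turbulent correlation is not needed).
Darcy-Weisbach: ΔP = f(L/D)(ρV²/2) = 0.04309·(8.63/0.0232)·(998·0.03785²/2) = 0.04309·372·0.7148 = 11.46 Pa.
ΔP = 11.46 Pa = 0.0115 kPa.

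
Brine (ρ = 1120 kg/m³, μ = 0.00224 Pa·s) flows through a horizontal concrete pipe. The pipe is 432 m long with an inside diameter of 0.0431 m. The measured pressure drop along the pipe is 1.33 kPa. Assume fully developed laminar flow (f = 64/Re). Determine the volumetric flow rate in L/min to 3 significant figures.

For laminar flow, f = 64/Re with Re = ρVD/μ, so Darcy-Weisbach reduces to ΔP = 32μLV/D². Solving for V: V = ΔP·D²/(32μL) = 1330·(0.0431)²/(32·0.00224·432) = 0.07979 m/s.
Check: Re = ρVD/μ = 1120·0.07979·0.0431/0.00224 = 1719 < 2300, so the laminar assumption holds.
Q = V·A = 0.07979·(π/4·0.0431²) = 0.0001164 m³/s = 6.98 L/min.

Q ≈ 6.98 L/min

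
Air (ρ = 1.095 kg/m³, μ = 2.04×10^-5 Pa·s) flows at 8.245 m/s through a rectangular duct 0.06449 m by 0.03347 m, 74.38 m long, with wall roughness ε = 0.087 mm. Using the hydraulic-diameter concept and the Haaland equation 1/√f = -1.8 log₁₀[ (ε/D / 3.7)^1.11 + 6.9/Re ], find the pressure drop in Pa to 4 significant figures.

ΔP ≈ 1857 Pa

Hydraulic diameter D_h = 4A/P = 4·(0.06449·0.03347)/(2·(0.06449+0.03347)) = 0.008634/0.1959 = 0.04407 m.
Re = ρVD_h/μ = 1.095·8.245·0.04407/2.04e-05 = 1.95e+04.
ε/D_h = 8.7e-05/0.04407 = 0.00197; Haaland gives 1/√f = -1.8 log₁₀[0.000233+0.000354] = 5.817, so f = 0.02955.
ΔP = f(L/D_h)(ρV²/2) = 0.02955·74.38/0.04407·37.22 = 1857 Pa.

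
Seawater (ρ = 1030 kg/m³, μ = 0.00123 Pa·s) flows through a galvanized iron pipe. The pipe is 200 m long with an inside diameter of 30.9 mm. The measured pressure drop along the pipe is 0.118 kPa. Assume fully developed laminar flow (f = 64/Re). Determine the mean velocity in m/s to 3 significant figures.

V ≈ 0.0143 m/s

For laminar flow, f = 64/Re with Re = ρVD/μ, so Darcy-Weisbach reduces to ΔP = 32μLV/D². Solving for V: V = ΔP·D²/(32μL) = 118·(0.0309)²/(32·0.00123·200) = 0.01431 m/s.
Check: Re = ρVD/μ = 1030·0.01431·0.0309/0.00123 = 370.3 < 2300, so the laminar assumption holds.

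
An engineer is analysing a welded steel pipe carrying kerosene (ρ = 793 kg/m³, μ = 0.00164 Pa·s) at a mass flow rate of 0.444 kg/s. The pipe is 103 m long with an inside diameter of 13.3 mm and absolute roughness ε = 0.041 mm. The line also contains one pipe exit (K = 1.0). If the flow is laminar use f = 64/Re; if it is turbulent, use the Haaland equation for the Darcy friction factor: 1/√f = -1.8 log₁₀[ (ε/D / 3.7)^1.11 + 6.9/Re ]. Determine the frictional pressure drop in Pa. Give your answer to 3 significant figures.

ΔP ≈ 1.52×10^6 Pa

A = πD²/4 = π(0.0133)²/4 = 0.0001389 m²; mean velocity V = ṁ/(ρA) = 0.444/(793 · 0.0001389) = 4.03 m/s.
Reynolds number Re = ρVD/μ = 793 · 4.03 · 0.0133 / 0.00164 = 2.592e+04.
Re > 4000 → turbulent. Relative roughness ε/D = 4.1e-05/0.0133 = 0.00308. Haaland: 1/√f = -1.8 log₁₀[(0.00308/3.7)^1.11 + 6.9/2.592e+04] = -1.8 log₁₀[0.000382 + 0.000266] = 5.739, so f = 0.03036.
Total minor-loss coefficient ΣK = 1·1 = 1.
ΔP = [f·L/D + ΣK]·(ρV²/2) = [0.03036·103/0.0133 + 1]·(793·4.03²/2) = [235.1 + 1]·6440 = 1.521e+06 Pa.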